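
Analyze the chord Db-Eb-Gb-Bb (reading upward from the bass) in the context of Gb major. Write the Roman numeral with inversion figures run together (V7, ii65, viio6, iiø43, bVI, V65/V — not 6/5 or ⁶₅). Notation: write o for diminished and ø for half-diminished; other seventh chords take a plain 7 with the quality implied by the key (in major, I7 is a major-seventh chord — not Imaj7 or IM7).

The pitches Eb-Gb-Bb-Db form a minor seventh chord rooted on Eb.
Eb is scale degree 6 in Gb major, and a minor seventh chord on that degree is written vi7.
With Db in the bass the chord is in third inversion, so the figured bass is 42.

vi42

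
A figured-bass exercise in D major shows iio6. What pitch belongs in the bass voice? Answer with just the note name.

iio in D major has root E; the chord is E-G-Bb.
The figure 6 means first inversion — the third is in the bass.

G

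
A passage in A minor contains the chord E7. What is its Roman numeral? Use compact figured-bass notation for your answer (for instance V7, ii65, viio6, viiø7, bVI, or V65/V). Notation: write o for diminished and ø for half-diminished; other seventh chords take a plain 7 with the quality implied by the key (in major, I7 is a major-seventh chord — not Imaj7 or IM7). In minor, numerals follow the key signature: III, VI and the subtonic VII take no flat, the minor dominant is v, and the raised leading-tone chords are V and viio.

The pitches E-G#-B-D form a dominant seventh chord rooted on E.
In A minor, E is the dominant; the diatonic dominant seventh chord there is V7.

V7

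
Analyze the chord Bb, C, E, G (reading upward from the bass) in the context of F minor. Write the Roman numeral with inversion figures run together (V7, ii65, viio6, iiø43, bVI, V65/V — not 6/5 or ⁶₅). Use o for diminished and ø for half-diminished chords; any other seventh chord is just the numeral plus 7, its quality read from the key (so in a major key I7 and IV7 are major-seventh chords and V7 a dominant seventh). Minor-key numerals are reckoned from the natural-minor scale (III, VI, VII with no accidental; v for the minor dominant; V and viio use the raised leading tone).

V42

Stacked in thirds the chord is C-E-G-Bb: a dominant seventh chord on C.
In F minor, C is the dominant; the diatonic dominant seventh chord there is V7.
With Bb in the bass the chord is in third inversion, so the figured bass is 42.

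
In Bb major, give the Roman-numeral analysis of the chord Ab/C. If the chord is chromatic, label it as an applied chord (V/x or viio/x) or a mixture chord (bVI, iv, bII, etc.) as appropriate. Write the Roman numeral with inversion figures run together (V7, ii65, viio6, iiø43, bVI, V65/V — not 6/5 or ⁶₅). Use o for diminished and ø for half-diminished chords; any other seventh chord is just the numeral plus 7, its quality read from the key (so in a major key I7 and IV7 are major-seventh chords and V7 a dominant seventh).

bVII6

The pitches Ab-C-Eb form a major triad rooted on Ab.
Ab is the lowered seventh degree of Bb major (diatonic 7 would be A). This is a major triad on the lowered seventh degree (the subtonic), borrowed from the parallel minor.
With C in the bass the chord is in first inversion, so the figured bass is 6.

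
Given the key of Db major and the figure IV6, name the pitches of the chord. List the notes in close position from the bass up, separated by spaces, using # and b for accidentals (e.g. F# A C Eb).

Bb Db Gb

In Db major, the fourth degree is Gb, and the diatonic chord built there is a major triad.
Stacking thirds from Gb gives Gb-Bb-Db.
With the 6 figure the chord is in first inversion; from the bass Bb upward in close position it reads Bb-Db-Gb.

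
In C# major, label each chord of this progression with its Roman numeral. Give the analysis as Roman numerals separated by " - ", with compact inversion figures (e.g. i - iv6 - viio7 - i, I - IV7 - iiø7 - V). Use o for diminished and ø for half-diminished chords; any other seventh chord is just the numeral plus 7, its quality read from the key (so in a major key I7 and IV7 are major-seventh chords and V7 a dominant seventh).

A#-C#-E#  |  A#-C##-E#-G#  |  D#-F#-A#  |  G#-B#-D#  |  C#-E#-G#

vi - V7/ii - ii - V - I

A#-C#-E#: root A# is the submediant; minor triad there is vi.
A#-C##-E#-G#: chromatic; A# is V of ii, so V7/ii.
D#-F#-A#: minor triad on D# = scale degree 2 → ii.
G#-B#-D#: major triad on G# = scale degree 5 → V.
C#-E#-G# has root C#, degree 1 in C# major, so I.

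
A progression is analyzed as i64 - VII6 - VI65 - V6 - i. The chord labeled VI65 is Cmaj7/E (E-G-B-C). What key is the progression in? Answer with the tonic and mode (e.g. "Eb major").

The chord Cmaj7/E is a major seventh chord rooted on C; its label is VI65.
Counting down 5 scale steps from C places the tonic on E; a major seventh chord on degree 6 is diatonic only in minor.

E minor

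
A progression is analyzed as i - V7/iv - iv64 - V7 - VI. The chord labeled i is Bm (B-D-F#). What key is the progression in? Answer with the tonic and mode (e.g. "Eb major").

B minor

The chord Bm is a minor triad rooted on B; its label is i.
If B is scale degree 1 and the mode makes that degree carry a minor triad, the tonic is B and the mode is minor.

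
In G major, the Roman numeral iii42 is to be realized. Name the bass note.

iii in G major has root B; the chord is B-D-F#-A.
The figure 42 means third inversion — the seventh is in the bass.

A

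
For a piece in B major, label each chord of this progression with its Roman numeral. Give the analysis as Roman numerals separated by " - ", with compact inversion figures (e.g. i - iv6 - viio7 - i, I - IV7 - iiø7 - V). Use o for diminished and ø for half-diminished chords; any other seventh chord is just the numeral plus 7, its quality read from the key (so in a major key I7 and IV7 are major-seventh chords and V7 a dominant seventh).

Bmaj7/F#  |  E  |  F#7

Bmaj7/F#: major seventh chord on B = scale degree 1 → I43.
E has root E, degree 4 in B major, so IV.
F#7 has root F#, degree 5 in B major, so V7.

I43 - IV - V7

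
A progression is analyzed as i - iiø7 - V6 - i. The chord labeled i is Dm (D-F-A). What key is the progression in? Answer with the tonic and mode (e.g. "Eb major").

D minor

i is given as D-F-A — a minor triad with root D.
If D is scale degree 1 and the mode makes that degree carry a minor triad, the tonic is D and the mode is minor.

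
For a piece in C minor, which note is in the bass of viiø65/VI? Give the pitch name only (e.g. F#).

Bb

The applied chord viiø65/VI is rooted on G: G-Bb-Db-F.
The figure 65 means first inversion — the third is in the bass.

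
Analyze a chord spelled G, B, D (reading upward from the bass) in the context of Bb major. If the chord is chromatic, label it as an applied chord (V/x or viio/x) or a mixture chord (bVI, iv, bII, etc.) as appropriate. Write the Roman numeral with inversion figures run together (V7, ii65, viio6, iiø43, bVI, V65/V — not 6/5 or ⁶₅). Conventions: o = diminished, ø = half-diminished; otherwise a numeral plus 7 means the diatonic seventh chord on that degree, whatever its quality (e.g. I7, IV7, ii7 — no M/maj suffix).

Stacked in thirds the chord is G-B-D: a major triad on G.
G is not a diatonic chord root with this quality in Bb major, but it lies a perfect fifth above C (ii), so the chord functions as an applied dominant of ii.

V/ii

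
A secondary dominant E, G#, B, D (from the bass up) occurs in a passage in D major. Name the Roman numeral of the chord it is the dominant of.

The chord is a dominant seventh chord on E.
A dominant resolves down a perfect fifth: E → A. In D major, A is scale degree 5, i.e. V.

V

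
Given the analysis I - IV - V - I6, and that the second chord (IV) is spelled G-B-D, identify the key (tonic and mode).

D major

IV is given as G-B-D — a major triad with root G.
If G is scale degree 4 and the mode makes that degree carry a major triad, the tonic is D and the mode is major.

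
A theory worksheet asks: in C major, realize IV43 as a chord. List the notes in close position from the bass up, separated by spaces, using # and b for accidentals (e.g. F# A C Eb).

The numeral's case and figure indicate a major seventh chord. In C major its root, the fourth degree, is F.
That chord is spelled F-A-C-E.
With the 43 figure the chord is in second inversion; from the bass C upward in close position it reads C-E-F-A.

C E F A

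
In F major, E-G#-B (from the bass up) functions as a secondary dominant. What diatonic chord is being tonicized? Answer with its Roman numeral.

iii

The chord is a major triad on E.
A dominant resolves down a perfect fifth: E → A. In F major, A is scale degree 3, i.e. iii.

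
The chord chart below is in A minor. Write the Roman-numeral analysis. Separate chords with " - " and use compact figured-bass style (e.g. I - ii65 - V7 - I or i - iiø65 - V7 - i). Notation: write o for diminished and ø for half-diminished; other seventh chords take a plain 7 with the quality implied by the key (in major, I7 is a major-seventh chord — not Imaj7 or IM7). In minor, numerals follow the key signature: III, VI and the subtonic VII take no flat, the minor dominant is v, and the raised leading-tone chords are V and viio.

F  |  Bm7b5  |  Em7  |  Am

F has root F, degree 6 in A minor, so VI.
Bm7b5: root B is the supertonic; half-diminished seventh chord there is iiø7.
Em7 has root E, degree 5 in A minor, so v7.
Am: root A is the tonic; minor triad there is i.

VI - iiø7 - v7 - i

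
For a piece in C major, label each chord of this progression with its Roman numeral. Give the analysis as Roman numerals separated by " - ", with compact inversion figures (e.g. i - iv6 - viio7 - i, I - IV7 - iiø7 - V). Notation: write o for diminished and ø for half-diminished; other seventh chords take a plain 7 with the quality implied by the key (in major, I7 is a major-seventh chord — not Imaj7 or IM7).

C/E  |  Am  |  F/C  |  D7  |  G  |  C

C/E: major triad on C = scale degree 1 → I6.
Am has root A, degree 6 in C major, so vi.
F/C: major triad on F = scale degree 4 → IV64.
D7: a dominant seventh chord on D, the applied dominant of V → V7/V.
G: root G is the dominant; major triad there is V.
C: major triad on C = scale degree 1 → I.

I6 - vi - IV64 - V7/V - V - I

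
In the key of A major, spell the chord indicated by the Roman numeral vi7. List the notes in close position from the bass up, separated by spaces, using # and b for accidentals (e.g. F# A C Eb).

In A major, scale degree 6 is F#, and the diatonic chord built there is a minor seventh chord.
Stacking thirds from F# gives F#-A-C#-E.

F# A C# E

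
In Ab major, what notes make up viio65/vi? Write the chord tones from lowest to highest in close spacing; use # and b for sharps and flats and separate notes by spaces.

viio65/vi is a secondary leading-tone chord. The target vi is F in Ab major; the applied chord is rooted a semitone below, on E.
Building a fully diminished seventh chord on E gives E-G-Bb-Db.
With the 65 figure the chord is in first inversion; from the bass G upward in close position it reads G-Bb-Db-E.

G Bb Db E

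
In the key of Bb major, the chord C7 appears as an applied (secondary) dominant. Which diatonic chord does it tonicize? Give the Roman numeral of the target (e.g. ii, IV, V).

The chord is a dominant seventh chord on C.
A dominant resolves down a perfect fifth: C → F. In Bb major, F is scale degree 5, i.e. V.

V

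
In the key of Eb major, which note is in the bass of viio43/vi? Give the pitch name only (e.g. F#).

F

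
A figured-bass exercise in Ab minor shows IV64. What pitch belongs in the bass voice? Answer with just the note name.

IV in Ab minor has root Db; the chord is Db-F-Ab.
The figure 64 means second inversion — the fifth is in the bass.

Ab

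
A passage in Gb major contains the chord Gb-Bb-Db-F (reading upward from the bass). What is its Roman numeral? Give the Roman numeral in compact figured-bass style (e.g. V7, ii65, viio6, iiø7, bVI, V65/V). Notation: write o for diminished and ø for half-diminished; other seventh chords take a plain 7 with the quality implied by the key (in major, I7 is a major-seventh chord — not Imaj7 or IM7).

The pitches Gb-Bb-Db-F form a major seventh chord rooted on Gb.
In Gb major, Gb is the tonic; the diatonic major seventh chord there is I7.

I7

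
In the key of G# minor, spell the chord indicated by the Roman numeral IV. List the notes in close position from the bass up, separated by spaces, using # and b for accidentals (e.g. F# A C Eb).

C# E# G#

Scale degree 4 in G# minor is C#; here the chord built on it is altered to a major triad. IV is the major subdominant, borrowed from the parallel major.
So the chord is C#-E#-G#, a major triad.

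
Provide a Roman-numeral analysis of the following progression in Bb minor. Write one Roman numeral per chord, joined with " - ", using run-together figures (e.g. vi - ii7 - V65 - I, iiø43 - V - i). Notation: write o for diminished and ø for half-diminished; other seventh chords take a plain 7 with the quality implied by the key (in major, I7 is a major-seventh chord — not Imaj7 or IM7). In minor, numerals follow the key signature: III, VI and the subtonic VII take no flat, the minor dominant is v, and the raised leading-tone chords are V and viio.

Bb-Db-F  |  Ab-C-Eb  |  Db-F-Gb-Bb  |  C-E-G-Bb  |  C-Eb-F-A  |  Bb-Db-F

Bb-Db-F: root Bb is the tonic; minor triad there is i.
Ab-C-Eb: major triad on Ab = scale degree 7 → VII.
Db-F-Gb-Bb has root Gb, degree 6 in Bb minor, so VI43.
C-E-G-Bb: a dominant seventh chord on C, the applied dominant of V → V7/V.
C-Eb-F-A has root F, degree 5 in Bb minor, so V43.
Bb-Db-F: root Bb is the tonic; minor triad there is i.

i - VII - VI43 - V7/V - V43 - i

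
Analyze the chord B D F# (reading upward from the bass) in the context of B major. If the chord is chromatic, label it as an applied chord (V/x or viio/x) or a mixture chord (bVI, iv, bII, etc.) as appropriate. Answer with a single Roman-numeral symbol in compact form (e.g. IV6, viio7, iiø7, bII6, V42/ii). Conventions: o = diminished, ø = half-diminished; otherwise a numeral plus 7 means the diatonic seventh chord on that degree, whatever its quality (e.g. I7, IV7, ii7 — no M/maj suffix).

i

The pitches B-D-F# form a minor triad rooted on B.
B is the first degree of B major. This is the minor tonic, borrowed from the parallel minor.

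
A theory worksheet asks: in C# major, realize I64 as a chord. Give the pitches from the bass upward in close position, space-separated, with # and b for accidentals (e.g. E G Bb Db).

G# C# E#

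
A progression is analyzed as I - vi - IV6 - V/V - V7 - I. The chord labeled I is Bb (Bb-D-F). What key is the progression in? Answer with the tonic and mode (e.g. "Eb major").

The anchor chord is a major triad on Bb, labeled I.
If Bb is scale degree 1 and the mode makes that degree carry a major triad, the tonic is Bb and the mode is major.

Bb major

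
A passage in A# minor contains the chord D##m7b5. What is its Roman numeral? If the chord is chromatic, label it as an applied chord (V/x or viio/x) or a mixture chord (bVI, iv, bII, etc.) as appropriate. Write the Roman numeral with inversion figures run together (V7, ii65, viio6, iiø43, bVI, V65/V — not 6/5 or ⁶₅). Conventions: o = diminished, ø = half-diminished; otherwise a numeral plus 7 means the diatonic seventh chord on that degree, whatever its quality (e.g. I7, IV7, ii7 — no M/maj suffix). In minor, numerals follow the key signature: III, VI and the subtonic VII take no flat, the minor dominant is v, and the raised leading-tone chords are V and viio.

viiø7/V

Stacked in thirds the chord is D##-F##-A#-C##: a half-diminished seventh chord on D##.
D## sits a half step below E# (V in A# minor); a diminished chord there is the applied leading-tone chord of V.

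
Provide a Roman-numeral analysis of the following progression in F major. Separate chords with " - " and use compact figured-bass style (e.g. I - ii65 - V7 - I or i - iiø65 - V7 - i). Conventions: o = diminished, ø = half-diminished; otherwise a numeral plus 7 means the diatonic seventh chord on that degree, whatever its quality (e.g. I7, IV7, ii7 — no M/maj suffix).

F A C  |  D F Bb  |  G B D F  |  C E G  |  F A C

I - IV6 - V7/V - V - I

F-A-C has root F, degree 1 in F major, so I.
D-F-Bb: root Bb is the subdominant; major triad there is IV6.
G-B-D-F: a dominant seventh chord on G, the applied dominant of V → V7/V.
C-E-G has root C, degree 5 in F major, so V.
F-A-C has root F, degree 1 in F major, so I.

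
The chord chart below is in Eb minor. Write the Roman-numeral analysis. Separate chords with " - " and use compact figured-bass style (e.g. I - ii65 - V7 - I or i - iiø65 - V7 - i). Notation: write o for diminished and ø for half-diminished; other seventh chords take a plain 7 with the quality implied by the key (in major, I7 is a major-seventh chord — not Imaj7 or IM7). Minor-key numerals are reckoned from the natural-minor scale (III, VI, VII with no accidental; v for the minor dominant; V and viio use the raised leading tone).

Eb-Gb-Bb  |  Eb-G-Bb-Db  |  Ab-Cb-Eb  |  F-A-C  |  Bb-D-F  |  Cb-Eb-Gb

i - V7/iv - iv - V/V - V - VI

Eb-Gb-Bb: minor triad on Eb = scale degree 1 → i.
Eb-G-Bb-Db: a dominant seventh chord on Eb, the applied dominant of iv → V7/iv.
Ab-Cb-Eb: root Ab is the subdominant; minor triad there is iv.
F-A-C: chromatic; F is V of V, so V/V.
Bb-D-F has root Bb, degree 5 in Eb minor, so V.
Cb-Eb-Gb: major triad on Cb = scale degree 6 → VI.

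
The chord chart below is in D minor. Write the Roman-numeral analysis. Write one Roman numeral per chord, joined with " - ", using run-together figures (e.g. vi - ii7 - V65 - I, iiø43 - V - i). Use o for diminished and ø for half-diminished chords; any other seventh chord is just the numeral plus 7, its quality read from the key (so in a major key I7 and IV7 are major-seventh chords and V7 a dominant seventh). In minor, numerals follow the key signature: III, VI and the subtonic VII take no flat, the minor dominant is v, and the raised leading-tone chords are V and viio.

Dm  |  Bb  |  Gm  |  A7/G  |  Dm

i - VI - iv - V42 - i

Dm has root D, degree 1 in D minor, so i.
Bb has root Bb, degree 6 in D minor, so VI.
Gm has root G, degree 4 in D minor, so iv.
A7/G: dominant seventh chord on A = scale degree 5 → V42.
Dm has root D, degree 1 in D minor, so i.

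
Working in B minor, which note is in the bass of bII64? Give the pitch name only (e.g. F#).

G

bII in B minor has root C; the chord is C-E-G.
The figure 64 means second inversion — the fifth is in the bass.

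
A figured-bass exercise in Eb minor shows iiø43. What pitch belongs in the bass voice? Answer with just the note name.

iiø in Eb minor has root F; the chord is F-Ab-Cb-Eb.
The figure 43 means second inversion — the fifth is in the bass.

Cb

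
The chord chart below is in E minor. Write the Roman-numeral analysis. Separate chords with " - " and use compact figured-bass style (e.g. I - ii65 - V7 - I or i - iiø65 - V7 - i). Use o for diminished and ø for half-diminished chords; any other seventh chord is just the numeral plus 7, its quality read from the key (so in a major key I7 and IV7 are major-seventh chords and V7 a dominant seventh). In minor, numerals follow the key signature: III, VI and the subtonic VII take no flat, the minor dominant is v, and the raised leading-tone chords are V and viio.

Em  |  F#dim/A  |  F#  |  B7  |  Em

Em: minor triad on E = scale degree 1 → i.
F#dim/A has root F#, degree 2 in E minor, so iio6.
F#: a major triad on F#, the applied dominant of V → V/V.
B7 has root B, degree 5 in E minor, so V7.
Em has root E, degree 1 in E minor, so i.

i - iio6 - V/V - V7 - i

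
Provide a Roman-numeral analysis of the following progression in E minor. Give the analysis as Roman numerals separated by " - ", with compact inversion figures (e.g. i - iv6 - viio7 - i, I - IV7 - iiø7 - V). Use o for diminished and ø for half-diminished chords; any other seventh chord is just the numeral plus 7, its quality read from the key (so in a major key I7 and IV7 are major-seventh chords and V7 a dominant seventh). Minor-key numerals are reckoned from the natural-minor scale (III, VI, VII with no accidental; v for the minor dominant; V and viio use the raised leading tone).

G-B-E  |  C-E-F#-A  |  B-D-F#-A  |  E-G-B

G-B-E: minor triad on E = scale degree 1 → i6.
C-E-F#-A: half-diminished seventh chord on F# = scale degree 2 → iiø43.
B-D-F#-A: minor seventh chord on B = scale degree 5 → v7.
E-G-B: minor triad on E = scale degree 1 → i.

i6 - iiø43 - v7 - i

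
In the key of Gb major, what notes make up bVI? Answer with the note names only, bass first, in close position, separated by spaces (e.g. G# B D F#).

Ebb Gb Bbb

bVI is a major triad on the lowered sixth degree, borrowed from the parallel minor. In Gb major that root is Ebb.
So the chord is Ebb-Gb-Bbb.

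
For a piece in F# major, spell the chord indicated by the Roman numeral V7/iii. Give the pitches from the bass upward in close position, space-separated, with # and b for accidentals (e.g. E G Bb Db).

V7/iii is a secondary dominant — the dominant seventh of iii. iii in F# major is A#, so the applied chord's root is E#, a perfect fifth above.
Building a dominant seventh chord on E# gives E#-G##-B#-D#.

E# G## B# D#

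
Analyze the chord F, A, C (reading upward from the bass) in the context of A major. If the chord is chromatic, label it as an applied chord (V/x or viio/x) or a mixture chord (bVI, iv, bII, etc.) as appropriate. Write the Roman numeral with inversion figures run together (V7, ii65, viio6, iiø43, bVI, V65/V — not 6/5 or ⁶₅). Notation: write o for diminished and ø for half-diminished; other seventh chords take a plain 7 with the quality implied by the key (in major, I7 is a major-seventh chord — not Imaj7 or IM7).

The pitches F-A-C form a major triad rooted on F.
F is the lowered sixth degree of A major (diatonic 6 would be F#). This is a major triad on the lowered sixth degree, borrowed from the parallel minor.

bVI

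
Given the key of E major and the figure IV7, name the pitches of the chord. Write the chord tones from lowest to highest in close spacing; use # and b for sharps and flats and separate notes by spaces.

A C# E G#

In E major, the subdominant is A, and the diatonic chord built there is a major seventh chord.
That chord is spelled A-C#-E-G#.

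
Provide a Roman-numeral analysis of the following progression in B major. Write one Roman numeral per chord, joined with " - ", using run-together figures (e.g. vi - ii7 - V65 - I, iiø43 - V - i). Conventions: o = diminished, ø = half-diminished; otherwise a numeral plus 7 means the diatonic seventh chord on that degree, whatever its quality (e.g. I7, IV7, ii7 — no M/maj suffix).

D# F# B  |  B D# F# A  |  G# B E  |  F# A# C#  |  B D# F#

D#-F#-B has root B, degree 1 in B major, so I6.
B-D#-F#-A: chromatic; B is V of IV, so V7/IV.
G#-B-E: root E is the subdominant; major triad there is IV6.
F#-A#-C#: major triad on F# = scale degree 5 → V.
B-D#-F# has root B, degree 1 in B major, so I.

I6 - V7/IV - IV6 - V - I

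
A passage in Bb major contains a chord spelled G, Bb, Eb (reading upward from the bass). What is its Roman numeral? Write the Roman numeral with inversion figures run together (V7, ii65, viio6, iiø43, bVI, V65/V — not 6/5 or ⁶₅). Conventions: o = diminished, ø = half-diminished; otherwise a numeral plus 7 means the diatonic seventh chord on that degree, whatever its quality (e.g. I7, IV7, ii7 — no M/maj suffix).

Stacked in thirds the chord is Eb-G-Bb: a major triad on Eb.
Eb is scale degree 4 in Bb major, and a major triad on that degree is written IV.
With G in the bass the chord is in first inversion, so the figured bass is 6.

IV6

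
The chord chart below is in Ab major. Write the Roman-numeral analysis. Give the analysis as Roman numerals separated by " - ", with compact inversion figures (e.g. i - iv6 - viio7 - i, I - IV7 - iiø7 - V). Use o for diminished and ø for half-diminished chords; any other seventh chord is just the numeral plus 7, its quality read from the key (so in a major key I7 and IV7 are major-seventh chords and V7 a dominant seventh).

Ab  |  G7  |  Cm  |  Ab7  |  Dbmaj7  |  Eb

I - V7/iii - iii - V7/IV - IV7 - V

Ab has root Ab, degree 1 in Ab major, so I.
G7: a dominant seventh chord on G, the applied dominant of iii → V7/iii.
Cm: minor triad on C = scale degree 3 → iii.
Ab7: a dominant seventh chord on Ab, the applied dominant of IV → V7/IV.
Dbmaj7 has root Db, degree 4 in Ab major, so IV7.
Eb: major triad on Eb = scale degree 5 → V.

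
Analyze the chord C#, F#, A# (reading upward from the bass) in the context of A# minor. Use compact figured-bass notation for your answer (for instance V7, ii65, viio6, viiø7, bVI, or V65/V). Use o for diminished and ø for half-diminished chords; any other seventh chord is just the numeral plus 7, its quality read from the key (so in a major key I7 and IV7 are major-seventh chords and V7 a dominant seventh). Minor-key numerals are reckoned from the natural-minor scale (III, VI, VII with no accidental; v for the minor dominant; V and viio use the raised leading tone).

VI64

Stacked in thirds the chord is F#-A#-C#: a major triad on F#.
In A# minor, F# is the submediant; the diatonic major triad there is VI.
With C# in the bass the chord is in second inversion, so the figured bass is 64.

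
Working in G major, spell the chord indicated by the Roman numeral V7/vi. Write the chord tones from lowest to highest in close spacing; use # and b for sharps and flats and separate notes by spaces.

The slash means an applied dominant: we want the dominant of vi. In G major, vi is E minor, and its dominant is built on B.
Building a dominant seventh chord on B gives B-D#-F#-A.

B D# F# A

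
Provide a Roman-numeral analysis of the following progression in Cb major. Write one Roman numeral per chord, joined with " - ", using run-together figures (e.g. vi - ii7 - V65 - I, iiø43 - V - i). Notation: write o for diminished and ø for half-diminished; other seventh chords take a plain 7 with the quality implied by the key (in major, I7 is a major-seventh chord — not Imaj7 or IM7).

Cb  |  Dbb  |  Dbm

I - bII - ii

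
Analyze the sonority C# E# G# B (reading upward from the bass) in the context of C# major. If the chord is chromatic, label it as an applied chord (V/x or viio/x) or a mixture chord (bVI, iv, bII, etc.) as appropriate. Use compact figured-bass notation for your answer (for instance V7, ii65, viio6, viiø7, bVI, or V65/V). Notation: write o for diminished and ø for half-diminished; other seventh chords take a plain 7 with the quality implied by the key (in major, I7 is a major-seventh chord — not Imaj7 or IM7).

V7/IV

Stacked in thirds the chord is C#-E#-G#-B: a dominant seventh chord on C#.
C# is not a diatonic chord root with this quality in C# major, but it lies a perfect fifth above F# (IV), so the chord functions as an applied dominant of IV.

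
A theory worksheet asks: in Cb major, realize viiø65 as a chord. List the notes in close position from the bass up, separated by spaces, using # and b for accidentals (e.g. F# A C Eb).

Db Fb Ab Bb

In Cb major, the seventh degree is Bb, and the diatonic chord built there is a half-diminished seventh chord.
Stacking thirds from Bb gives Bb-Db-Fb-Ab.
The figured bass 65 indicates first inversion, placing the third (Db) in the bass: Db-Fb-Ab-Bb.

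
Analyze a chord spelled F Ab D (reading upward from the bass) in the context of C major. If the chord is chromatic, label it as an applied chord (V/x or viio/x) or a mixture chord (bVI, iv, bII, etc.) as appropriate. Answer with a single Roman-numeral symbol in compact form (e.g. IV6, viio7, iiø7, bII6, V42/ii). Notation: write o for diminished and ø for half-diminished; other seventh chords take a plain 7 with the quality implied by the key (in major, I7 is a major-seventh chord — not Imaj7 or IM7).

Stacked in thirds the chord is D-F-Ab: a diminished triad on D.
D is the second degree of C major. This is the diminished supertonic triad, borrowed from the parallel minor.
With F in the bass the chord is in first inversion, so the figured bass is 6.

iio6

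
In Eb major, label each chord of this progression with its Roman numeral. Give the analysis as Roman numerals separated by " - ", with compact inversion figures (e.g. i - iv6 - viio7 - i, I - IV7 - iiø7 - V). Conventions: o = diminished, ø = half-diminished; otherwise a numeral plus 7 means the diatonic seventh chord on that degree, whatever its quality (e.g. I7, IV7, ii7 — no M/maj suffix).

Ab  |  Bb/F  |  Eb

Ab: major triad on Ab = scale degree 4 → IV.
Bb/F: major triad on Bb = scale degree 5 → V64.
Eb: root Eb is the tonic; major triad there is I.

IV - V64 - I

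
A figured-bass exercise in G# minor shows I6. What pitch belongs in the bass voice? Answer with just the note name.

I in G# minor has root G#; the chord is G#-B#-D#.
The figure 6 means first inversion — the third is in the bass.

B#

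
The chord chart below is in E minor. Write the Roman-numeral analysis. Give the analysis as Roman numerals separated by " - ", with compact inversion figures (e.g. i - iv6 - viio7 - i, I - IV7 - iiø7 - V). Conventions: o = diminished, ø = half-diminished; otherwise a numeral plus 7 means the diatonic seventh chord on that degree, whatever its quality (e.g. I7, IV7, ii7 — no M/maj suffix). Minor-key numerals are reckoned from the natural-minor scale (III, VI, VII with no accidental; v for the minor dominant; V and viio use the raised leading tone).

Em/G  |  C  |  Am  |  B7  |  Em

Em/G: root E is the tonic; minor triad there is i6.
C: root C is the submediant; major triad there is VI.
Am has root A, degree 4 in E minor, so iv.
B7: dominant seventh chord on B = scale degree 5 → V7.
Em has root E, degree 1 in E minor, so i.

i6 - VI - iv - V7 - i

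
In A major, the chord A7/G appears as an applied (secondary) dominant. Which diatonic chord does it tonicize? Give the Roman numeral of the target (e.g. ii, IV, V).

The chord is a dominant seventh chord on A.
A dominant resolves down a perfect fifth: A → D. In A major, D is scale degree 4, i.e. IV.

IV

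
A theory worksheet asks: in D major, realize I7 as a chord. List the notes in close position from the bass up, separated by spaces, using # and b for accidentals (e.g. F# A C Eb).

D F# A C#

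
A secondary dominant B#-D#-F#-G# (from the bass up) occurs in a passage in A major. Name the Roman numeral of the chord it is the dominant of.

The chord is a dominant seventh chord on G#.
A dominant resolves down a perfect fifth: G# → C#. In A major, C# is scale degree 3, i.e. iii.

iii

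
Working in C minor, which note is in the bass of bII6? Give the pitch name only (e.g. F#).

bII in C minor has root Db; the chord is Db-F-Ab.
The figure 6 means first inversion — the third is in the bass.

F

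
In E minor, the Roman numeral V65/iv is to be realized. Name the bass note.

The applied chord V65/iv is rooted on E: E-G#-B-D.
The figure 65 means first inversion — the third is in the bass.

G#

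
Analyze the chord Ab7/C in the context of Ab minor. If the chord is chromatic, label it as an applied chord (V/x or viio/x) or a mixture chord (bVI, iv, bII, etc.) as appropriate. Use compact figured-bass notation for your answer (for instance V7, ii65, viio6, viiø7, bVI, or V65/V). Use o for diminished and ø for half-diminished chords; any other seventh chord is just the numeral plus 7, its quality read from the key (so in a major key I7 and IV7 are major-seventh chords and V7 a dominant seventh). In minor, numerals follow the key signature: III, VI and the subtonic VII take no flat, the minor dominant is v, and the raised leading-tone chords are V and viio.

V65/iv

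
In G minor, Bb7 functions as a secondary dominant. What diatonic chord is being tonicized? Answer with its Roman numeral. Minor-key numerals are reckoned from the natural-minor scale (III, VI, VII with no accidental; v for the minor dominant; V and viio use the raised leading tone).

The chord is a dominant seventh chord on Bb.
A dominant resolves down a perfect fifth: Bb → Eb. In G minor, Eb is scale degree 6, i.e. VI.

VI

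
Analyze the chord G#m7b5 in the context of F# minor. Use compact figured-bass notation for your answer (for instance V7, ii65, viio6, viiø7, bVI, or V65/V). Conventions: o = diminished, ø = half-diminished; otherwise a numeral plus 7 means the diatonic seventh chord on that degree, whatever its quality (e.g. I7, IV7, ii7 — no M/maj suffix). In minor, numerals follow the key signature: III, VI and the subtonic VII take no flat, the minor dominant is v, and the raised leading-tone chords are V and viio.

iiø7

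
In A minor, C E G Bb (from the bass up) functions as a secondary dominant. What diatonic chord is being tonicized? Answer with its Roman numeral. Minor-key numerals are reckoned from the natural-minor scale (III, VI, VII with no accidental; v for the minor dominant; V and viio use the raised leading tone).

The chord is a dominant seventh chord on C.
A dominant resolves down a perfect fifth: C → F. In A minor, F is scale degree 6, i.e. VI.

VI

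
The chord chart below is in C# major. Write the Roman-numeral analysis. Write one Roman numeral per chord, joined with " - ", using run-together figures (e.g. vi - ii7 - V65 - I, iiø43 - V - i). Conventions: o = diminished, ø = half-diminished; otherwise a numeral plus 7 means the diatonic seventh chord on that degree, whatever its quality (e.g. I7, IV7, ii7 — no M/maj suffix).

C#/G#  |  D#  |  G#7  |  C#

I64 - V/V - V7 - I

C#/G#: root C# is the tonic; major triad there is I64.
D# is the secondary dominant of V (major triad on D#): V/V.
G#7: root G# is the dominant; dominant seventh chord there is V7.
C# has root C#, degree 1 in C# major, so I.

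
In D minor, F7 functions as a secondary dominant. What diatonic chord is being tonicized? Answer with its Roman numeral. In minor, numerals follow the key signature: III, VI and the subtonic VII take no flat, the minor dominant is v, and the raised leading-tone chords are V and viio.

VI

The chord is a dominant seventh chord on F.
A dominant resolves down a perfect fifth: F → Bb. In D minor, Bb is scale degree 6, i.e. VI.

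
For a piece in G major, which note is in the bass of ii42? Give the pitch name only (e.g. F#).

ii in G major has root A; the chord is A-C-E-G.
The figure 42 means third inversion — the seventh is in the bass.

G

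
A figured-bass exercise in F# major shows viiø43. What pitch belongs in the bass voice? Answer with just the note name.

B

viiø in F# major has root E#; the chord is E#-G#-B-D#.
The figure 43 means second inversion — the fifth is in the bass.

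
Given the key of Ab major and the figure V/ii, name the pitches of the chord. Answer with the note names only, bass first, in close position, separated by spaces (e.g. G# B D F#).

F A C

The slash means an applied dominant: we want the dominant of ii. In Ab major, ii is Bb minor, and its dominant is built on F.
Building a major triad on F gives F-A-C.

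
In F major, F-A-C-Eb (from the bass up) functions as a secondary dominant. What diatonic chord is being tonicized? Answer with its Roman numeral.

The chord is a dominant seventh chord on F.
A dominant resolves down a perfect fifth: F → Bb. In F major, Bb is scale degree 4, i.e. IV.

IV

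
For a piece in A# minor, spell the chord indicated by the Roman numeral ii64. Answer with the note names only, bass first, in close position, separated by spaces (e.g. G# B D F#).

F## B# D#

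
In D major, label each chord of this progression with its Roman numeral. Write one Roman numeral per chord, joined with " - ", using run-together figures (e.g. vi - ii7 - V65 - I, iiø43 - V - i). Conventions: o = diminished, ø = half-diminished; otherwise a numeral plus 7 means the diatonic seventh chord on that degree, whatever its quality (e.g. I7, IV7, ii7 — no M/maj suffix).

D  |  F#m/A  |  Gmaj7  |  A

D has root D, degree 1 in D major, so I.
F#m/A: root F# is the mediant; minor triad there is iii6.
Gmaj7 has root G, degree 4 in D major, so IV7.
A: root A is the dominant; major triad there is V.

I - iii6 - IV7 - V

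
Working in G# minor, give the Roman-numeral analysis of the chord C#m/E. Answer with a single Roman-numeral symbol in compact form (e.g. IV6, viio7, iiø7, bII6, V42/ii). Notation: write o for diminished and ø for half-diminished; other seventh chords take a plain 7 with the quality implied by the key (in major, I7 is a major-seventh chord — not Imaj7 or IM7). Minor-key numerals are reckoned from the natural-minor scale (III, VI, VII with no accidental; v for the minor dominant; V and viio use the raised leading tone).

iv6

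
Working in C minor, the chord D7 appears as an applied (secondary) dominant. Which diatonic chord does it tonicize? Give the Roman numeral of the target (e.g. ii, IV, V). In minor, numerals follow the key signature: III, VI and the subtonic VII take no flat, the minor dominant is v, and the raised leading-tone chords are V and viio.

V

The chord is a dominant seventh chord on D.
A dominant resolves down a perfect fifth: D → G. In C minor, G is scale degree 5, i.e. V.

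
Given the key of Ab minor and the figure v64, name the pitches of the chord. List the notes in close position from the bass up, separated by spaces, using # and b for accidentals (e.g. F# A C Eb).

Bb Eb Gb

The numeral's case and figure indicate a minor triad. In Ab minor its root, the fifth degree, is Eb.
That chord is spelled Eb-Gb-Bb.
With the 64 figure the chord is in second inversion; from the bass Bb upward in close position it reads Bb-Eb-Gb.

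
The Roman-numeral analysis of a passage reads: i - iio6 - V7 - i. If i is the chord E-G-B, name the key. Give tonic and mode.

The chord Em is a minor triad rooted on E; its label is i.
If E is scale degree 1 and the mode makes that degree carry a minor triad, the tonic is E and the mode is minor.

E minor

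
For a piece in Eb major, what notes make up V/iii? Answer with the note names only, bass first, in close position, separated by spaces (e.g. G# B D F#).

D F# A

The slash means an applied dominant: we want the dominant of iii. In Eb major, iii is G minor, and its dominant is built on D.
Building a major triad on D gives D-F#-A.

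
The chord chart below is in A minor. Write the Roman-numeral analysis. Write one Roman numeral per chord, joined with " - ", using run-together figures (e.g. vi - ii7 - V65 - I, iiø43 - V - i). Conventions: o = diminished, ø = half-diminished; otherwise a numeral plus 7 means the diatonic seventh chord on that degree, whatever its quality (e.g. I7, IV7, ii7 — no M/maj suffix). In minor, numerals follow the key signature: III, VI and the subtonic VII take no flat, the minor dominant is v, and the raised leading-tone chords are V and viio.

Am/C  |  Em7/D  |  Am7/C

i6 - v42 - i65

Am/C: minor triad on A = scale degree 1 → i6.
Em7/D has root E, degree 5 in A minor, so v42.
Am7/C has root A, degree 1 in A minor, so i65.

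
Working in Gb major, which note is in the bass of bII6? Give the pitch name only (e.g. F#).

Cb

bII in Gb major has root Abb; the chord is Abb-Cb-Ebb.
The figure 6 means first inversion — the third is in the bass.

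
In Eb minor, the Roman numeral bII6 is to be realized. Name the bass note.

Ab

bII in Eb minor has root Fb; the chord is Fb-Ab-Cb.
The figure 6 means first inversion — the third is in the bass.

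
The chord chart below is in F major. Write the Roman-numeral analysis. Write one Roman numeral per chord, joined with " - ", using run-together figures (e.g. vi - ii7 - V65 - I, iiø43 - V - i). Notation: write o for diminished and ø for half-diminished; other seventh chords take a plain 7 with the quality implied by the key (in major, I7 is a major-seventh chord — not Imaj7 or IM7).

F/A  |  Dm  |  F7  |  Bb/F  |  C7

I6 - vi - V7/IV - IV64 - V7

F/A has root F, degree 1 in F major, so I6.
Dm: minor triad on D = scale degree 6 → vi.
F7: a dominant seventh chord on F, the applied dominant of IV → V7/IV.
Bb/F has root Bb, degree 4 in F major, so IV64.
C7: root C is the dominant; dominant seventh chord there is V7.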